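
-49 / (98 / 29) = -29 / 2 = -14.50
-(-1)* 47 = 47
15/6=5/2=2.50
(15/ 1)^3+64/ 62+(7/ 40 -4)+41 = 4232377/ 1240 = 3413.21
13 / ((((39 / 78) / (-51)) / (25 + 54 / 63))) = -240006 / 7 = -34286.57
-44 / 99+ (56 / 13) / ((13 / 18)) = 8396 / 1521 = 5.52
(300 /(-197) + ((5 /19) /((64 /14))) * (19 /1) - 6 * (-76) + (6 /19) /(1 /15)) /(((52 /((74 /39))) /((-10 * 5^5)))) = -31874240265625 /60726432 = -524882.48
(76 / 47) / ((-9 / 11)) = -836 / 423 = -1.98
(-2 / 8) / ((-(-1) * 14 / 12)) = -3 / 14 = -0.21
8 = 8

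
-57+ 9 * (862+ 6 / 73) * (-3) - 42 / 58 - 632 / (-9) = -443243678 / 19053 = -23263.72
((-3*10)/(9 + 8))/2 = -15/17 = -0.88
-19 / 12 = -1.58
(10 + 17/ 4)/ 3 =19/ 4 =4.75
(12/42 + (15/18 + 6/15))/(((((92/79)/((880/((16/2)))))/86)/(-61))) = -727124453/966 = -752716.83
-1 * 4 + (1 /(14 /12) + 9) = 41 /7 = 5.86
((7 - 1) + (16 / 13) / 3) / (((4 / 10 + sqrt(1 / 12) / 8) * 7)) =640000 / 277277 - 100000 * sqrt(3) / 831831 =2.10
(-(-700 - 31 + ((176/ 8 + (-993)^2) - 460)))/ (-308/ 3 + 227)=-2954640/ 373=-7921.29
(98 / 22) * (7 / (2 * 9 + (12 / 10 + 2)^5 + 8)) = 1071875 / 12428086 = 0.09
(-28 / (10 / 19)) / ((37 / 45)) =-2394 / 37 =-64.70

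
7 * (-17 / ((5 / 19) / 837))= -1892457 / 5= -378491.40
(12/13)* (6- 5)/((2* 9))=2/39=0.05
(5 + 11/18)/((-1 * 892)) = -101/16056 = -0.01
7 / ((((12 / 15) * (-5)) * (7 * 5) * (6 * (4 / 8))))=-1 / 60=-0.02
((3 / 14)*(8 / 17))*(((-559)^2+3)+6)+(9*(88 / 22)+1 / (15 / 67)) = 56320433 / 1785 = 31552.06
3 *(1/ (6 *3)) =1/ 6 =0.17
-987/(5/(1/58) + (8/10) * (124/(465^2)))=-34421625/10113766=-3.40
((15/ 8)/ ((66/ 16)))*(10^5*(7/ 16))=218750/ 11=19886.36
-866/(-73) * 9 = 7794/73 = 106.77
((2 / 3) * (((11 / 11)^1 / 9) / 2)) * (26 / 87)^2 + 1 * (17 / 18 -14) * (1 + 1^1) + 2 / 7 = -25.82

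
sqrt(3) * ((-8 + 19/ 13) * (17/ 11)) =-1445 * sqrt(3)/ 143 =-17.50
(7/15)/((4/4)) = 7/15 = 0.47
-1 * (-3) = 3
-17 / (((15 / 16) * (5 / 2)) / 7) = -3808 / 75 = -50.77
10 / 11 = 0.91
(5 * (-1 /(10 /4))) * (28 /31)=-1.81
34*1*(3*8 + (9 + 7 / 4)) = 2363 / 2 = 1181.50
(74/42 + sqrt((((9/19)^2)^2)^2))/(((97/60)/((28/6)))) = 198386320/37923411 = 5.23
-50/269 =-0.19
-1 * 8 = -8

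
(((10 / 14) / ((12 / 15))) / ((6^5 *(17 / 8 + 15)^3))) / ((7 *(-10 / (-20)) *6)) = 100 / 91851300513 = 0.00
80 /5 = 16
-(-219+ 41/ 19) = 4120/ 19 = 216.84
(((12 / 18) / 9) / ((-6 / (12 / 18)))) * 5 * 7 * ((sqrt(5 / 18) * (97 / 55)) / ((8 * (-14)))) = 97 * sqrt(10) / 128304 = 0.00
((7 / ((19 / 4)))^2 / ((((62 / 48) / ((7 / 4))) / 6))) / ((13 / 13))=197568 / 11191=17.65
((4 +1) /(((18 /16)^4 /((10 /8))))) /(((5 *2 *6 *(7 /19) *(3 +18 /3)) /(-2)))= -48640 /1240029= -0.04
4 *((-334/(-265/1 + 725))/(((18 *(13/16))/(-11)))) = 29392/13455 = 2.18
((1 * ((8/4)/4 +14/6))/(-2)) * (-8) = 34/3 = 11.33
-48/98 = -0.49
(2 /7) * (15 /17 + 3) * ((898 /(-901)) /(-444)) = 9878 /3967103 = 0.00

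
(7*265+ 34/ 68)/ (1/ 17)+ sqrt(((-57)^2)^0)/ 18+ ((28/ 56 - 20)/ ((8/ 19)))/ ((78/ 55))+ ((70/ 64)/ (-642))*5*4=971038823/ 30816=31510.87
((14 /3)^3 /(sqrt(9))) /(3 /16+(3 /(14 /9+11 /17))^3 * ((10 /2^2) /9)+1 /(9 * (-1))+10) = 240046706816 /76373829981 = 3.14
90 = 90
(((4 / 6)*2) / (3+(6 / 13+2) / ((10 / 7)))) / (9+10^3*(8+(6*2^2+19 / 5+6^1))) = 260 / 38506089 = 0.00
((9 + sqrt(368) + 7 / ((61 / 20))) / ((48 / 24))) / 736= 689 / 89792 + sqrt(23) / 368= 0.02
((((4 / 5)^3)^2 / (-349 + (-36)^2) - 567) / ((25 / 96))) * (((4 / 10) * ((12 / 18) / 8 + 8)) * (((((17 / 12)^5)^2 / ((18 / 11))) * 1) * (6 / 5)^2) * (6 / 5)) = -18047060950880852512985407 / 74559204000000000000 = -242050.08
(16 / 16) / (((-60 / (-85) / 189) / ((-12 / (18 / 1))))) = -357 / 2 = -178.50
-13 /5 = -2.60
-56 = -56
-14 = -14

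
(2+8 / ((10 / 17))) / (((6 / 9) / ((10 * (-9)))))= -2106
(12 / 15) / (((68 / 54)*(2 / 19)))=513 / 85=6.04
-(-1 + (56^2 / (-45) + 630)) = -25169 / 45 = -559.31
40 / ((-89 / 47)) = -1880 / 89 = -21.12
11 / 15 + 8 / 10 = 23 / 15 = 1.53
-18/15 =-6/5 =-1.20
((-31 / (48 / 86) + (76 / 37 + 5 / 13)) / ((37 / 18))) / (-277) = 1839063 / 19719076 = 0.09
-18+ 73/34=-539/34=-15.85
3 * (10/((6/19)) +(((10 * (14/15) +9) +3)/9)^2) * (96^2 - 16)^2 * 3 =28402467160.49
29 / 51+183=9362 / 51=183.57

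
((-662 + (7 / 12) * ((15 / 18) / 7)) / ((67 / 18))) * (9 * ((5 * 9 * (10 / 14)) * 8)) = -193018950 / 469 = -411554.26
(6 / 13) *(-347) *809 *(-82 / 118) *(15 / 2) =517933935 / 767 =675272.41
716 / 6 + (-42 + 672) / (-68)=11227 / 102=110.07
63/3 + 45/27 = 68/3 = 22.67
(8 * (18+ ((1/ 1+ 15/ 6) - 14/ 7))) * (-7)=-1092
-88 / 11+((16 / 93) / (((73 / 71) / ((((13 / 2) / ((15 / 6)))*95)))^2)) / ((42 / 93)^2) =38129482852 / 783363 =48674.09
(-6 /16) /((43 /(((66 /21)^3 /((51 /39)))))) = -51909 /250733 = -0.21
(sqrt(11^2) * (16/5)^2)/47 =2816/1175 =2.40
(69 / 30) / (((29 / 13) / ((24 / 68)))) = 897 / 2465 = 0.36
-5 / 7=-0.71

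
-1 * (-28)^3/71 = 21952/71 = 309.18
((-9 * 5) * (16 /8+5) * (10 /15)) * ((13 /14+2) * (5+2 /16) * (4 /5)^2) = -10086 /5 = -2017.20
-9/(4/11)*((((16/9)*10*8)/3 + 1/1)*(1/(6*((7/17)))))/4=-244409/2016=-121.23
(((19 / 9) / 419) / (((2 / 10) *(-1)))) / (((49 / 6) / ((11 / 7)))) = -2090 / 431151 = -0.00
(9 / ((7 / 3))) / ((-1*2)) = -27 / 14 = -1.93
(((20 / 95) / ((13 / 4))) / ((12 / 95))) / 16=5 / 156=0.03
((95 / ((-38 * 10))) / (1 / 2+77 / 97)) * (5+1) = -291 / 251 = -1.16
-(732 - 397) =-335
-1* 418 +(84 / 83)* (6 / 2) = -34442 / 83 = -414.96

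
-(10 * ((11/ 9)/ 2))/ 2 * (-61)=3355/ 18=186.39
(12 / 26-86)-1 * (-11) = -969 / 13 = -74.54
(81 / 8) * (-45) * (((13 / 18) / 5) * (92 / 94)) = -24219 / 376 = -64.41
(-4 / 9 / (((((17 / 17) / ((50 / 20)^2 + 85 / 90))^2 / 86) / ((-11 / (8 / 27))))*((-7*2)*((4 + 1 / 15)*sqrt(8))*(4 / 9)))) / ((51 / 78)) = -294629335*sqrt(2) / 265472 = -1569.54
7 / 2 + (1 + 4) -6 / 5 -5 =23 / 10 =2.30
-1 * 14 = -14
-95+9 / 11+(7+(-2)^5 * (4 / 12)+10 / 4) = -6293 / 66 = -95.35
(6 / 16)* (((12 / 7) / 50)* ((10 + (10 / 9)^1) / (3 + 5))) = 1 / 56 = 0.02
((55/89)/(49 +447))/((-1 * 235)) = -11/2074768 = -0.00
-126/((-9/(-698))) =-9772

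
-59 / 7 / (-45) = 59 / 315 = 0.19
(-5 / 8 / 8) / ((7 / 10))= -25 / 224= -0.11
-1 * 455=-455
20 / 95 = 4 / 19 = 0.21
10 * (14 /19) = 140 /19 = 7.37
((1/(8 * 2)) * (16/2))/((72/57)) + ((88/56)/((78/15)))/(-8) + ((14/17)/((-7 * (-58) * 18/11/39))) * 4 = 296867/538356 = 0.55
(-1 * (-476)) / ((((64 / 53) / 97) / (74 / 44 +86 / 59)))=2492999425 / 20768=120040.42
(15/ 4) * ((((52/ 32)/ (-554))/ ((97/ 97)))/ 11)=-195/ 195008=-0.00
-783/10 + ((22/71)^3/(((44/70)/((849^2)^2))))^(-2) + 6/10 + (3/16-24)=-1965838635107305784044983679083131/19365483414429807009432490620900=-101.51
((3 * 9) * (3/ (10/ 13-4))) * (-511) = 12811.50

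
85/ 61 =1.39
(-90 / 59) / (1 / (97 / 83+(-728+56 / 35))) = 5417478 / 4897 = 1106.29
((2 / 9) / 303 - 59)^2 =25885913881 / 7436529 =3480.91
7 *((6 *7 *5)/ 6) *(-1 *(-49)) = 12005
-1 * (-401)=401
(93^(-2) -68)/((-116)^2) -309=-35962299827/116380944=-309.01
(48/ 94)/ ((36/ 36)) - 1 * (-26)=1246/ 47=26.51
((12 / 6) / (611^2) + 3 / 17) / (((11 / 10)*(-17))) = -11199970 / 1186787459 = -0.01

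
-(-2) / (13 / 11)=22 / 13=1.69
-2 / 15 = -0.13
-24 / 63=-8 / 21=-0.38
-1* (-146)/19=146/19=7.68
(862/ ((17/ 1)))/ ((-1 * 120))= -431/ 1020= -0.42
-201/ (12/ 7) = -469/ 4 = -117.25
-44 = -44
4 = 4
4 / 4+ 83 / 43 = 126 / 43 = 2.93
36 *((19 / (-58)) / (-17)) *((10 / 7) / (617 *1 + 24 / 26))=44460 / 27721883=0.00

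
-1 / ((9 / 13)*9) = -13 / 81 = -0.16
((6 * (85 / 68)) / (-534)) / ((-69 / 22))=55 / 12282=0.00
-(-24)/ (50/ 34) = 408/ 25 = 16.32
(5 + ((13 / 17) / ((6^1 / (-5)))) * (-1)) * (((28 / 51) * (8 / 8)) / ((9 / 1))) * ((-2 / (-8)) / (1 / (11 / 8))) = 44275 / 374544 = 0.12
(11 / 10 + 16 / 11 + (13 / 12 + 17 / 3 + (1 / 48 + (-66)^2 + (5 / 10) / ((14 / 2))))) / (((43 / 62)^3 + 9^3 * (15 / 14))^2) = 2004720759806631244 / 280402943505709582965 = 0.01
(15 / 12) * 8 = 10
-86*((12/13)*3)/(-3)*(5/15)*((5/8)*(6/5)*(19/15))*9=14706/65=226.25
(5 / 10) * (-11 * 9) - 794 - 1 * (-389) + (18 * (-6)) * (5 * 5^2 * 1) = -27909 / 2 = -13954.50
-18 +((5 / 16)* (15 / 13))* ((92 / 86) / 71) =-5713491 / 317512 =-17.99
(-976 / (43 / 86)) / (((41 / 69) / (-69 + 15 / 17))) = 223771.45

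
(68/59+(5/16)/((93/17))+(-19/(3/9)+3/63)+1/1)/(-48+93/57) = 639194333/541413264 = 1.18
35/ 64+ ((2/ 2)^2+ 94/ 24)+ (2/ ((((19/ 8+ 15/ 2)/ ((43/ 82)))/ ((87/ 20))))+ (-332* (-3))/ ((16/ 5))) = 986238299/ 3109440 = 317.18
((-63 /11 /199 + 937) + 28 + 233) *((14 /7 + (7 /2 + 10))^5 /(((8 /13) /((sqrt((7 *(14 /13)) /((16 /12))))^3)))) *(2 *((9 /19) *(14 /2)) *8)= 4866946133429397843 *sqrt(78) /34603712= 1242170331314.38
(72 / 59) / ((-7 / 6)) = -1.05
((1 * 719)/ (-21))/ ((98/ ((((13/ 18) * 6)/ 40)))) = -9347/ 246960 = -0.04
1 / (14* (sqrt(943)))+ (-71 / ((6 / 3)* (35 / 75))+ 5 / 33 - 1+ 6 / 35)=-76.75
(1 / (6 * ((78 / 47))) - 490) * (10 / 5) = -979.80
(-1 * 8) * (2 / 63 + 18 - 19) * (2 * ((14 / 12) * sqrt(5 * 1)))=488 * sqrt(5) / 27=40.41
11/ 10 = 1.10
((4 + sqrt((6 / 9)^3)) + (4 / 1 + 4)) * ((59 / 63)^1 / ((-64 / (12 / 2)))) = -59 / 56- 59 * sqrt(6) / 3024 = -1.10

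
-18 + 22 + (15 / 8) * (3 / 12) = 143 / 32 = 4.47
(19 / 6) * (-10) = -95 / 3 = -31.67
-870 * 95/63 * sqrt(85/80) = -13775 * sqrt(17)/42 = -1352.28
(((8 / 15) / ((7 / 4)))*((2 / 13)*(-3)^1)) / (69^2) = -64 / 2166255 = -0.00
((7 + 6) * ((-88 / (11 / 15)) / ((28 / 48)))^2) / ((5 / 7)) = 5391360 / 7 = 770194.29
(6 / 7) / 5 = 6 / 35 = 0.17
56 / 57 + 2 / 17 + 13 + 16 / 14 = 103393 / 6783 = 15.24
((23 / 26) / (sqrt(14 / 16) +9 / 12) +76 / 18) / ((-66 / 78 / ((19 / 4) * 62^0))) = -437 * sqrt(14) / 110-5833 / 495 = -26.65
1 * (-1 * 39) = -39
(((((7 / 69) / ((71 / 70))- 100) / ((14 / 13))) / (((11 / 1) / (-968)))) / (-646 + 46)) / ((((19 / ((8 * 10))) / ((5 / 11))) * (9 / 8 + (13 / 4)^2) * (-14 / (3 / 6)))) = 203594560 / 2558703609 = 0.08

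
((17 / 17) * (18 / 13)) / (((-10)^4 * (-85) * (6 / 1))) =-3 / 11050000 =-0.00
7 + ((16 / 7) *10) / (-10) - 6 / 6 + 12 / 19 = 4.35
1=1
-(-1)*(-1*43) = -43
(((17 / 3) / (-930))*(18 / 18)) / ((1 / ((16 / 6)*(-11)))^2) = -65824 / 12555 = -5.24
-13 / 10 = -1.30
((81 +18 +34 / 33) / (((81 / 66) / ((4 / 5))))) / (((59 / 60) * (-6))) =-52816 / 4779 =-11.05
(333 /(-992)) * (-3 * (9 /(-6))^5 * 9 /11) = -2184813 /349184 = -6.26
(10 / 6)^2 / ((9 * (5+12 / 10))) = 125 / 2511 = 0.05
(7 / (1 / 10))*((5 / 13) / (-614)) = -175 / 3991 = -0.04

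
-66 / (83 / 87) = -69.18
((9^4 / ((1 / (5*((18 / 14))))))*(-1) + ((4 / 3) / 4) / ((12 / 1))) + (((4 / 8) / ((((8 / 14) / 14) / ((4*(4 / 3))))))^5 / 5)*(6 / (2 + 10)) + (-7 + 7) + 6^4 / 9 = 4048135178789 / 34020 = 118992803.61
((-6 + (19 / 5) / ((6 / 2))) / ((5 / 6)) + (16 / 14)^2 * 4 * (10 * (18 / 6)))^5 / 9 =216945960971474496449491232 / 24826926181640625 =8738333508.72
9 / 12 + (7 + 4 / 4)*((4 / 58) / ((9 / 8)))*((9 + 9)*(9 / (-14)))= -3999 / 812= -4.92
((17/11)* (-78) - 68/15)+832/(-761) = -15842798/125565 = -126.17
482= 482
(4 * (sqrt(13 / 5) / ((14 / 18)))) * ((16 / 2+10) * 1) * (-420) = -7776 * sqrt(65) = -62692.12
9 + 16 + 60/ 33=295/ 11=26.82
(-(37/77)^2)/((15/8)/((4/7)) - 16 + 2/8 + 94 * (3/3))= -43808/15468761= -0.00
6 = 6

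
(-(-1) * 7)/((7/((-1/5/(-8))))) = 1/40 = 0.02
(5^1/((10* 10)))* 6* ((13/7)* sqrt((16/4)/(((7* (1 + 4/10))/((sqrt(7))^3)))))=39* sqrt(5)* 7^(3/4)/245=1.53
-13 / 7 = -1.86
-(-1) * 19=19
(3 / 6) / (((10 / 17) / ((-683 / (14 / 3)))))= -34833 / 280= -124.40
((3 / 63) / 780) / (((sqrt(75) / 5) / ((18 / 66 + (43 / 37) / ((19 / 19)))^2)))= 85264 *sqrt(3) / 2034997965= 0.00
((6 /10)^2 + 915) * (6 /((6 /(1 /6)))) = 3814 /25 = 152.56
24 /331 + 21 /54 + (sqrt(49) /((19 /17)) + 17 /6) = 540986 /56601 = 9.56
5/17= 0.29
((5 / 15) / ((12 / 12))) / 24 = 1 / 72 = 0.01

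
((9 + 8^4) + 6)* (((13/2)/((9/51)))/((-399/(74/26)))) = -2585819/2394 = -1080.12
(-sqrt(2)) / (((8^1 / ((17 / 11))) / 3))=-51 * sqrt(2) / 88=-0.82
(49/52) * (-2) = -49/26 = -1.88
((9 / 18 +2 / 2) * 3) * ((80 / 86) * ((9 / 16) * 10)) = 2025 / 86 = 23.55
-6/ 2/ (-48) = 1/ 16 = 0.06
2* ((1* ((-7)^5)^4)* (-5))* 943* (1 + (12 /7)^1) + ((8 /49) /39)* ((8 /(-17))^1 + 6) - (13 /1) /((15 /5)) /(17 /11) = -22116500405384241013086103 /10829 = -2042340050363306031312.78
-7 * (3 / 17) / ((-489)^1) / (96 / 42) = 0.00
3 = 3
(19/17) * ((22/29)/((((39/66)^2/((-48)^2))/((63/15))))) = 23497.40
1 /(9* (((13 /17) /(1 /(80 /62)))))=527 /4680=0.11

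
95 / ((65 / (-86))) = -1634 / 13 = -125.69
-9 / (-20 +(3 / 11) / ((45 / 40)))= 297 / 652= 0.46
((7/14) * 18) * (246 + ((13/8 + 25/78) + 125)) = 349077/104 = 3356.51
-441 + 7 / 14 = -881 / 2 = -440.50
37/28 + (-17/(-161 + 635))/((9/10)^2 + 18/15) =1738769/1333836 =1.30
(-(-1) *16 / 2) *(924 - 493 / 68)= 7334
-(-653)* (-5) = -3265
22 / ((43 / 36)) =792 / 43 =18.42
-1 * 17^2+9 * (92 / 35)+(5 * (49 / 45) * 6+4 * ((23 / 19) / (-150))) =-2321267 / 9975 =-232.71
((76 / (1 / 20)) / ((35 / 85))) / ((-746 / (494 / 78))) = -245480 / 7833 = -31.34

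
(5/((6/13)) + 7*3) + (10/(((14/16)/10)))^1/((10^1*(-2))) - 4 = 22.12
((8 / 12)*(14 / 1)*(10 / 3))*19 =5320 / 9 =591.11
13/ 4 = 3.25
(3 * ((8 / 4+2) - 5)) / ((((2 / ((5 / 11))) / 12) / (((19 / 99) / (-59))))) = 190 / 7139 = 0.03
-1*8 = -8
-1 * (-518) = 518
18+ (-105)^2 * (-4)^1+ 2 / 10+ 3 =-220394 / 5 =-44078.80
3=3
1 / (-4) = -1 / 4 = -0.25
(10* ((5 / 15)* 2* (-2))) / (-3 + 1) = 20 / 3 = 6.67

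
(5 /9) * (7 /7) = 5 /9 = 0.56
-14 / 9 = -1.56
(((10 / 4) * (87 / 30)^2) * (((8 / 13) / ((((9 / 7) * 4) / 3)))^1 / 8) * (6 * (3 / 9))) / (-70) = -841 / 31200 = -0.03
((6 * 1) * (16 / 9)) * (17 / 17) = 32 / 3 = 10.67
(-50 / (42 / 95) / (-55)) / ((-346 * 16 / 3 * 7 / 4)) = -475 / 745976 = -0.00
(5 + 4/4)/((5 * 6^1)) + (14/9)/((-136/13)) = 157/3060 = 0.05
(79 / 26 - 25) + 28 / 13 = -515 / 26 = -19.81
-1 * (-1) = 1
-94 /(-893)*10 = 20 /19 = 1.05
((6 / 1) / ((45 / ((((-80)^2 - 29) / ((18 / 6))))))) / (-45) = -6.29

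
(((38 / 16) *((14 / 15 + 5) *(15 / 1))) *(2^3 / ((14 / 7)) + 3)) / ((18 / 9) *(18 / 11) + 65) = 130207 / 6008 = 21.67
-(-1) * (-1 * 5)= -5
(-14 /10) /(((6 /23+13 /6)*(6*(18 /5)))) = -161 /6030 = -0.03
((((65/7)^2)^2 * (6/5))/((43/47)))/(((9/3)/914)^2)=280352005583000/309729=905152586.88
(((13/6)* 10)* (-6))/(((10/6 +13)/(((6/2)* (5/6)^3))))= -8125/528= -15.39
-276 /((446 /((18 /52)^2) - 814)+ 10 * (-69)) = -0.12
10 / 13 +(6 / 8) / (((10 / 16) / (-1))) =-28 / 65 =-0.43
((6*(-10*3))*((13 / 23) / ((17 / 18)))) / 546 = -540 / 2737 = -0.20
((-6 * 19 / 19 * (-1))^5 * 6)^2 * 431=938193186816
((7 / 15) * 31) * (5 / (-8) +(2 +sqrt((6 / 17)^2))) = 10199 / 408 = 25.00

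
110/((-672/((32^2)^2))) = -171641.90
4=4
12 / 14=6 / 7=0.86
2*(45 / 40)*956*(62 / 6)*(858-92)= 17025882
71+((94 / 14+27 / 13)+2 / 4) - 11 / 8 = 57451 / 728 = 78.92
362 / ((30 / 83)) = 15023 / 15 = 1001.53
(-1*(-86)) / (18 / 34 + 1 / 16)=23392 / 161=145.29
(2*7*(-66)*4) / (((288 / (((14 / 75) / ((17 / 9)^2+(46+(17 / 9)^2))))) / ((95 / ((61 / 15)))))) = -276507 / 262544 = -1.05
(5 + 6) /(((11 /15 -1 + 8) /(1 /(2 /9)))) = 1485 /232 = 6.40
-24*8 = -192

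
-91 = -91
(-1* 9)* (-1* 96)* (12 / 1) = 10368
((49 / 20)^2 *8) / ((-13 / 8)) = -9604 / 325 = -29.55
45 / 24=15 / 8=1.88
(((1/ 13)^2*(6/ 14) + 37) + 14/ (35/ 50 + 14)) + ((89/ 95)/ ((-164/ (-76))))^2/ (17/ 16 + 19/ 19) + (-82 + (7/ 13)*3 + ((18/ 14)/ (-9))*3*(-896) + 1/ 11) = 560684085488/ 1640613975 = 341.75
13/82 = 0.16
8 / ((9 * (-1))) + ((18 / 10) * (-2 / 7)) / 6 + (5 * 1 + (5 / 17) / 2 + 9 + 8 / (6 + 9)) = 146789 / 10710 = 13.71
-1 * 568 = -568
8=8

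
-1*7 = -7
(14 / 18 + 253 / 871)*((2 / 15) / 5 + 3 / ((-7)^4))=42096098 / 1411607925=0.03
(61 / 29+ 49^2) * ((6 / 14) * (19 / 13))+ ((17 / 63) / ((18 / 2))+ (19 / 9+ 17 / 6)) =645644117 / 427518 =1510.22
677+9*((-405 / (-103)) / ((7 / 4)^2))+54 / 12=6995701 / 10094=693.06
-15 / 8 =-1.88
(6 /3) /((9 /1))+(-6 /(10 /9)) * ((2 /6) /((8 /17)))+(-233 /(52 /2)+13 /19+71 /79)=-10.98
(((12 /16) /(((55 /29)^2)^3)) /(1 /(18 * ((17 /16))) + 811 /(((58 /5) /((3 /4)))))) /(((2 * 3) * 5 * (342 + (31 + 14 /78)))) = 102930011935803 /3752882013000015156250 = 0.00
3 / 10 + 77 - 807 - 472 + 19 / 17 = -204099 / 170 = -1200.58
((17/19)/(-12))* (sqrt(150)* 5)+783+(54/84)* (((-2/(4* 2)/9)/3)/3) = 394631/504- 425* sqrt(6)/228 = 778.43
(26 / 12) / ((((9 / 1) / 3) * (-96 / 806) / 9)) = -5239 / 96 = -54.57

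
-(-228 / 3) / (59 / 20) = 1520 / 59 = 25.76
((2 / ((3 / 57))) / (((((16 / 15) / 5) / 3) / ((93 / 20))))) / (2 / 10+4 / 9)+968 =4476479 / 928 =4823.79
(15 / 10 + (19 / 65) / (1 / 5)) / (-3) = -77 / 78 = -0.99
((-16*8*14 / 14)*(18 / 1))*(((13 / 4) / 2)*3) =-11232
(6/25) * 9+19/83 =4957/2075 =2.39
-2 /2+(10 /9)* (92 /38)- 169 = -28610 /171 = -167.31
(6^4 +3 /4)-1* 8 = 5155 /4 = 1288.75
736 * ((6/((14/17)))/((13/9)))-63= 332091/91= 3649.35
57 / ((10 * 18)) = 19 / 60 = 0.32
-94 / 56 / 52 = -47 / 1456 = -0.03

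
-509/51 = -9.98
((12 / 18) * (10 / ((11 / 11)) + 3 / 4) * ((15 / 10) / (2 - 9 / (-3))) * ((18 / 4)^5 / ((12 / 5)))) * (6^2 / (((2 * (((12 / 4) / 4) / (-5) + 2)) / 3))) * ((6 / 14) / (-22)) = -342779445 / 364672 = -939.97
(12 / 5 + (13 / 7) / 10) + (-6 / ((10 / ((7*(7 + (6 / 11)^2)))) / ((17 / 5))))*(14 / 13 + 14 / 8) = -321525569 / 1101100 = -292.00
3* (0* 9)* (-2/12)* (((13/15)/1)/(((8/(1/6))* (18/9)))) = 0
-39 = -39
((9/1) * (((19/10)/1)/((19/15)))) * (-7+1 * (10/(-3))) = -139.50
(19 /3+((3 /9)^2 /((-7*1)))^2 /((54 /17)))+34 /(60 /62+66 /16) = 1173870659 /90231246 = 13.01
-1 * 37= -37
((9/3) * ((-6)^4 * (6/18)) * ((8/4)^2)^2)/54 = 384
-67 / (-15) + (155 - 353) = -2903 / 15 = -193.53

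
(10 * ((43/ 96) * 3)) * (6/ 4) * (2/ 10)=129/ 32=4.03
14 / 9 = 1.56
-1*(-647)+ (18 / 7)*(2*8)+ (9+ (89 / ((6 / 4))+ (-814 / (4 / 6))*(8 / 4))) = -35396 / 21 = -1685.52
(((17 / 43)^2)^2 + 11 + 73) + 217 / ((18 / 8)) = 180.47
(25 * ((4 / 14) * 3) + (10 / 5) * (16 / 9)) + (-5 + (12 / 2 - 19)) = 440 / 63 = 6.98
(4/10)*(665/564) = 133/282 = 0.47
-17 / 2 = -8.50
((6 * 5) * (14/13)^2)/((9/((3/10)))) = 196/169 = 1.16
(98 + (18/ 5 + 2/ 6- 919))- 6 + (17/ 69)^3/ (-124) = -167638605277/ 203675580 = -823.07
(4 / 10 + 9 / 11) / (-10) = -67 / 550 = -0.12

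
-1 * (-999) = 999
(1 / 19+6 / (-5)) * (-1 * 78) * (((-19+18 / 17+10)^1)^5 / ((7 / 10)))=-762465045712500 / 188840981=-4037603.71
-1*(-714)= 714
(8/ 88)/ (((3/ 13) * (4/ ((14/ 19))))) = 0.07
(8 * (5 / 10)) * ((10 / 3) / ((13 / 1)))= 1.03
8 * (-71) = -568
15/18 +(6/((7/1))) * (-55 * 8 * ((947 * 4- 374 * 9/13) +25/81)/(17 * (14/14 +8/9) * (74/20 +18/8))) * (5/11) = -19815813365/6259162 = -3165.89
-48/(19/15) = -720/19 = -37.89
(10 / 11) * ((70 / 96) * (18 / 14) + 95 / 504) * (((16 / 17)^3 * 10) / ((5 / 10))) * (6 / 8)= 14528000 / 1134903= 12.80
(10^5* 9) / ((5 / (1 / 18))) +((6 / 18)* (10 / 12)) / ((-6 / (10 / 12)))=6479975 / 648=9999.96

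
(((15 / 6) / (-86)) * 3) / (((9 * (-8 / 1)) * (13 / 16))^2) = -5 / 196209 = -0.00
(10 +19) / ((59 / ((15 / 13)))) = 435 / 767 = 0.57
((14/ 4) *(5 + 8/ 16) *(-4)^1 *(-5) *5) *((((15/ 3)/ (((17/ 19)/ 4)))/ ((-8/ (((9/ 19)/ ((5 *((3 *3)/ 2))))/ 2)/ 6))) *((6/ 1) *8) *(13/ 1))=-3603600/ 17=-211976.47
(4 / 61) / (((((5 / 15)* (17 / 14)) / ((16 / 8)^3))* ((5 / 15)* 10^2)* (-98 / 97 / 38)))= -265392 / 181475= -1.46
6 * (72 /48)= 9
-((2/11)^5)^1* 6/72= -8/483153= -0.00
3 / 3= 1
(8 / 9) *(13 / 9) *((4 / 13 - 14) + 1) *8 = -3520 / 27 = -130.37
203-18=185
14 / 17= 0.82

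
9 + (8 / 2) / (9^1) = 85 / 9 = 9.44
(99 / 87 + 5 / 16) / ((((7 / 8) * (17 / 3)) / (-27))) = -54513 / 6902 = -7.90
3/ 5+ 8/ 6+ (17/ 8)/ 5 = 2.36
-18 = -18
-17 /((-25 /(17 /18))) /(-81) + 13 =473561 /36450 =12.99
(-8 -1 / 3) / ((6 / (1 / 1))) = -25 / 18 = -1.39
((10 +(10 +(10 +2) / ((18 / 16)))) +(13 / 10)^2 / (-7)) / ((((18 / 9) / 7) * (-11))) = -63893 / 6600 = -9.68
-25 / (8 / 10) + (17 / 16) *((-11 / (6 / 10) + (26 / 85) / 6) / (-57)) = -23491 / 760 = -30.91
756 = 756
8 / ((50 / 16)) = 64 / 25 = 2.56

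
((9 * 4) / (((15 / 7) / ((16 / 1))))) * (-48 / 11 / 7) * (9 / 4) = -20736 / 55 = -377.02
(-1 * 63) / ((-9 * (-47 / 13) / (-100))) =9100 / 47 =193.62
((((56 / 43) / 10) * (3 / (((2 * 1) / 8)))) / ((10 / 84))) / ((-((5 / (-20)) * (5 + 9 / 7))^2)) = -691488 / 130075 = -5.32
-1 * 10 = -10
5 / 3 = 1.67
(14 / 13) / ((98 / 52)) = 0.57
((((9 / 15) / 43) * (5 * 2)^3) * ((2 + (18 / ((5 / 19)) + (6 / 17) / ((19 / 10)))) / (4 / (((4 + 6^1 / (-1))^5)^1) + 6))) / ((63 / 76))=145914880 / 721497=202.24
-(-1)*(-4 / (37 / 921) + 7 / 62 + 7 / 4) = -448269 / 4588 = -97.70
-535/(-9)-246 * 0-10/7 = 3655/63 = 58.02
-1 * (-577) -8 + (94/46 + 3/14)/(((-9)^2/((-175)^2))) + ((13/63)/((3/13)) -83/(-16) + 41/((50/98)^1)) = 7871920979/5216400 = 1509.07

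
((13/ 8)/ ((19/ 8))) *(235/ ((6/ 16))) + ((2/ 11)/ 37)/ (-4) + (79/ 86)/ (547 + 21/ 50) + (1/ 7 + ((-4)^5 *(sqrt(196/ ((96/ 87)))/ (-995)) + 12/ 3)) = 1792 *sqrt(58)/ 995 + 165485250602989/ 382257857058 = 446.63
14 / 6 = 7 / 3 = 2.33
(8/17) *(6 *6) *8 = 135.53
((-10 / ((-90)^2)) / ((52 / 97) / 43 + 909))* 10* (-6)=8342 / 102370257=0.00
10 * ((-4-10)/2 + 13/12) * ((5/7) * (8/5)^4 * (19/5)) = -1052.48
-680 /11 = -61.82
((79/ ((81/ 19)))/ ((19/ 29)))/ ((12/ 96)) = 18328/ 81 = 226.27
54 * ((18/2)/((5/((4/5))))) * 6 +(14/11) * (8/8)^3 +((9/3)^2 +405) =242504/275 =881.83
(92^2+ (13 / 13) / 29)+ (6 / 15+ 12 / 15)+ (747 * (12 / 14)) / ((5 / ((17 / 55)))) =474781341 / 55825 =8504.82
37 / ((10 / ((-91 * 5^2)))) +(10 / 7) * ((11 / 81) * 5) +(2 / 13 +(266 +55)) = -8095.38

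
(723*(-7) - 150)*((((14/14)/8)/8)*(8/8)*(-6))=15633/32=488.53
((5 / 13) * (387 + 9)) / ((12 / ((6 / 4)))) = 495 / 26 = 19.04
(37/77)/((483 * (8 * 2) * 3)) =37/1785168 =0.00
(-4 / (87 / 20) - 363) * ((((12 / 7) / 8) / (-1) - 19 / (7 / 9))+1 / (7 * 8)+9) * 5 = 19788125 / 696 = 28431.21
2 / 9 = 0.22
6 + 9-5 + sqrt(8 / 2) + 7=19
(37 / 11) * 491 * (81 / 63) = 163503 / 77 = 2123.42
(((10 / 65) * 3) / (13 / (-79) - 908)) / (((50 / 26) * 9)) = -158 / 5380875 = -0.00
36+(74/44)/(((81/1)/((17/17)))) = 64189/1782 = 36.02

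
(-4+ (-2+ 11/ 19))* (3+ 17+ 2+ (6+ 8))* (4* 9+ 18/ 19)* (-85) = 221256360/ 361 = 612898.50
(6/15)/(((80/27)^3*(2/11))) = 216513/2560000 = 0.08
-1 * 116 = -116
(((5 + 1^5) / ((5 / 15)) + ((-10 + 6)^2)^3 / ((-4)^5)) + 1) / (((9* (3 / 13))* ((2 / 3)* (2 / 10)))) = 325 / 6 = 54.17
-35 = -35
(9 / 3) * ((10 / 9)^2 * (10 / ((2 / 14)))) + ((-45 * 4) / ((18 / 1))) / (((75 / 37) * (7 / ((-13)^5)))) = 247526138 / 945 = 261932.42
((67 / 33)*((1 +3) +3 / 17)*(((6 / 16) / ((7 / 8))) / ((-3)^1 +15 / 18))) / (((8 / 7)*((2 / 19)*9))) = -90383 / 58344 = -1.55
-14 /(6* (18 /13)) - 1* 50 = -51.69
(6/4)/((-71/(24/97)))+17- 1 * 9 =55060/6887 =7.99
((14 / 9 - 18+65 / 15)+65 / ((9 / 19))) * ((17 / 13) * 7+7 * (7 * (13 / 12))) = 5466167 / 702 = 7786.56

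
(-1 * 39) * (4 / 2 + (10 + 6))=-702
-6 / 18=-1 / 3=-0.33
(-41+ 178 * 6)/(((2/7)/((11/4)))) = 79079/8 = 9884.88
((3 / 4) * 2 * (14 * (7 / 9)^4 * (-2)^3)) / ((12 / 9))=-33614 / 729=-46.11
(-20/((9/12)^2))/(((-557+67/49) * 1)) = 7840/122517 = 0.06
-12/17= -0.71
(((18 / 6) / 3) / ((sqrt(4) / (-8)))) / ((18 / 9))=-2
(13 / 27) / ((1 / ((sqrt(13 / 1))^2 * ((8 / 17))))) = 1352 / 459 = 2.95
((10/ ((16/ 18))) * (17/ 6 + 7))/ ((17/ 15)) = 13275/ 136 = 97.61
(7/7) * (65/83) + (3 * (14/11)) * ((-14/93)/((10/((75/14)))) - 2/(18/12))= -4.62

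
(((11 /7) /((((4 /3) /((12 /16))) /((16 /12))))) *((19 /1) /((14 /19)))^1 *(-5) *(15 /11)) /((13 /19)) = -1543275 /5096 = -302.84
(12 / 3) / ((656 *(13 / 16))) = 4 / 533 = 0.01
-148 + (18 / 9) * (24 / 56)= -1030 / 7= -147.14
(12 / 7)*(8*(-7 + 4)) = -288 / 7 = -41.14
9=9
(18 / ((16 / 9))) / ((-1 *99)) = -9 / 88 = -0.10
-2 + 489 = 487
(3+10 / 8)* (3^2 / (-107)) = -153 / 428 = -0.36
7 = 7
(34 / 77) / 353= 34 / 27181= 0.00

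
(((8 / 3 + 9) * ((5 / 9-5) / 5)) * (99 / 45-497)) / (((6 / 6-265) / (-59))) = 1021762 / 891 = 1146.76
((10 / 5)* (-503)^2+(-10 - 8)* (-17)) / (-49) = -72332 / 7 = -10333.14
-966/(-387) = 322/129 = 2.50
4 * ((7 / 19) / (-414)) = -14 / 3933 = -0.00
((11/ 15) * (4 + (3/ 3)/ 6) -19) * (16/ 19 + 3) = -20951/ 342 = -61.26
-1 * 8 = -8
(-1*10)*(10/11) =-100/11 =-9.09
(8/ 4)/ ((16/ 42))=21/ 4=5.25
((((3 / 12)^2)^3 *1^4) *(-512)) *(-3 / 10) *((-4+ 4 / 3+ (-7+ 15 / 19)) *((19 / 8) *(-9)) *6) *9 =61479 / 160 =384.24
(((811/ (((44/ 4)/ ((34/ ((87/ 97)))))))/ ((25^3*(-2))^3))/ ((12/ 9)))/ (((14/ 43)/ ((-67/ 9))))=0.00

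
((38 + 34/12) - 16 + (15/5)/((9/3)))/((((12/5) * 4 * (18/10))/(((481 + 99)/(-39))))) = -561875/25272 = -22.23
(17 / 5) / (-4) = -17 / 20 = -0.85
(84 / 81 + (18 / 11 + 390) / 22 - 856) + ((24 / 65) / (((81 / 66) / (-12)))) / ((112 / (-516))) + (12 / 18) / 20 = -820.50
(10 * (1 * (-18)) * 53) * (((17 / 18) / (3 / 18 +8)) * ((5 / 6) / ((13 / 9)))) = -405450 / 637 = -636.50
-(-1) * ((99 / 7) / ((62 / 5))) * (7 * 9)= 4455 / 62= 71.85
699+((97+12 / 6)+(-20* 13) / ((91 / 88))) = 3826 / 7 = 546.57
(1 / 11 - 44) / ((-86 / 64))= 15456 / 473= 32.68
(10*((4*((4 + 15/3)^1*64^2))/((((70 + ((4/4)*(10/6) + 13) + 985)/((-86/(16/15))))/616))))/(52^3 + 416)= -2288563200/4714021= -485.48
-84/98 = -6/7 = -0.86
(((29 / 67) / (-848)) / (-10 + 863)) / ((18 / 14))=-203 / 436176432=-0.00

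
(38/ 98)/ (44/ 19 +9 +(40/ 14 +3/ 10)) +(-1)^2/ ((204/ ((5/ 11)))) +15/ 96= 448150555/ 2418906336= 0.19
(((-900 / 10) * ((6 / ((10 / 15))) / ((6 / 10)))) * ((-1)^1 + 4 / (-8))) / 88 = 2025 / 88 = 23.01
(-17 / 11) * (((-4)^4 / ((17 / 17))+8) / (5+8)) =-408 / 13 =-31.38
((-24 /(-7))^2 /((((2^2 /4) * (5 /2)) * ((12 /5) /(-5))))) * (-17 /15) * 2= 1088 /49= 22.20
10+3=13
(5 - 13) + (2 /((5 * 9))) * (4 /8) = -359 /45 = -7.98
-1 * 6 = -6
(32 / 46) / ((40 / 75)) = 30 / 23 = 1.30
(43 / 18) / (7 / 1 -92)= -43 / 1530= -0.03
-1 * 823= -823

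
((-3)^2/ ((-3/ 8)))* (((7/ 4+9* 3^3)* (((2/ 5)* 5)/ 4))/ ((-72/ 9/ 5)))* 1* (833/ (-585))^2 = 679317331/ 182520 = 3721.88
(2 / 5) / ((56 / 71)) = 71 / 140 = 0.51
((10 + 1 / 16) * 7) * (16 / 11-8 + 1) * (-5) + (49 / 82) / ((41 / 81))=578167807 / 295856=1954.22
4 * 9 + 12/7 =264/7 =37.71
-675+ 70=-605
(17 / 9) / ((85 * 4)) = 1 / 180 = 0.01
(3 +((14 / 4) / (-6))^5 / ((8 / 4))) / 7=1476185 / 3483648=0.42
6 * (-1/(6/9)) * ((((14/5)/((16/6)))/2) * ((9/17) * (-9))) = 15309/680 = 22.51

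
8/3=2.67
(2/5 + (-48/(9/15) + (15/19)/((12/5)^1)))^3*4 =-27333463470867/13718000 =-1992525.40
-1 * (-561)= 561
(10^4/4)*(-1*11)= -27500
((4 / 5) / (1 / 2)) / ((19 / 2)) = 16 / 95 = 0.17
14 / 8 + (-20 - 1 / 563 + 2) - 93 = -246035 / 2252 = -109.25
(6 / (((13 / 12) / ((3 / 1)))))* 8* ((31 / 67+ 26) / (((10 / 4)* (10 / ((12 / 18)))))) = 2042496 / 21775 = 93.80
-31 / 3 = -10.33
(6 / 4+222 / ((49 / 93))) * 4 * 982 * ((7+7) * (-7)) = -162772392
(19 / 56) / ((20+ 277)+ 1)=19 / 16688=0.00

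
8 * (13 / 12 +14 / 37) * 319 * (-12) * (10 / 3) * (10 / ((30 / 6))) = -33124960 / 111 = -298423.06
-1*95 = -95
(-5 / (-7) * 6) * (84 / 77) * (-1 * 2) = -720 / 77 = -9.35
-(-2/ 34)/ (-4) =-1/ 68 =-0.01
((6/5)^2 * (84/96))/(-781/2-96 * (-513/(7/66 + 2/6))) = 261/23136025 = 0.00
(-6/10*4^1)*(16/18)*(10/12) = -16/9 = -1.78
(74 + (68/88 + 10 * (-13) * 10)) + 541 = -15053/22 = -684.23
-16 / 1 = -16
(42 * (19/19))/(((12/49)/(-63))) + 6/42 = -151261/14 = -10804.36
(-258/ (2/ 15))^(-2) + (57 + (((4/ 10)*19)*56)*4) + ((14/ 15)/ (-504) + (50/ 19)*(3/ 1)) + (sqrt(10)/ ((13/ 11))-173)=11*sqrt(10)/ 13 + 453673737151/ 284561100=1596.97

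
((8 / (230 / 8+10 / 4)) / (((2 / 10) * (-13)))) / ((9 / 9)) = -32 / 325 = -0.10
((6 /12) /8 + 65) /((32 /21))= 21861 /512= 42.70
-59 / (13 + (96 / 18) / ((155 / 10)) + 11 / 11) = -5487 / 1334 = -4.11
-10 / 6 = -5 / 3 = -1.67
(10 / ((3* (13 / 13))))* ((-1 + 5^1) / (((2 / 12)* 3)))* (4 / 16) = 20 / 3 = 6.67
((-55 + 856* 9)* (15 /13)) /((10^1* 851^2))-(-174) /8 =819117225 /37658452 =21.75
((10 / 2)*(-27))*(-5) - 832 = -157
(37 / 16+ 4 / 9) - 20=-2483 / 144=-17.24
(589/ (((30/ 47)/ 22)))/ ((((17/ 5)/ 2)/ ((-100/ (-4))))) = 15225650/ 51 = 298542.16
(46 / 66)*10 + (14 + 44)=2144 / 33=64.97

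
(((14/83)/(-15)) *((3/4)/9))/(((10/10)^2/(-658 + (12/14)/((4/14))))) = 917/1494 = 0.61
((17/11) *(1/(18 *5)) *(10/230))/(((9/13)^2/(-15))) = -2873/122958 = -0.02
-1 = -1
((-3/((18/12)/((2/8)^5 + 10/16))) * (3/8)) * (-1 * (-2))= -1923/2048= -0.94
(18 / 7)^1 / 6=3 / 7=0.43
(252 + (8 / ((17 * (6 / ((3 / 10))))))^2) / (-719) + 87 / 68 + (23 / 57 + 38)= 46585675813 / 1184408700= 39.33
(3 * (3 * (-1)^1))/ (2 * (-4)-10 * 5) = 9/ 58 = 0.16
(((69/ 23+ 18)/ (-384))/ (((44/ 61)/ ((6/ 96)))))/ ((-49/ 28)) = 61/ 22528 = 0.00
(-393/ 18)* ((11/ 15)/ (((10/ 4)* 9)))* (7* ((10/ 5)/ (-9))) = 20174/ 18225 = 1.11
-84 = -84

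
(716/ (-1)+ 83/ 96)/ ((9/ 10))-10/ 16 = -343535/ 432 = -795.22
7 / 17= 0.41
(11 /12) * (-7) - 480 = -5837 /12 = -486.42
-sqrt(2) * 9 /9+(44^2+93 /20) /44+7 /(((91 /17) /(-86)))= -781991 /11440-sqrt(2)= -69.77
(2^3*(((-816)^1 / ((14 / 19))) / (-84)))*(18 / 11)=93024 / 539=172.59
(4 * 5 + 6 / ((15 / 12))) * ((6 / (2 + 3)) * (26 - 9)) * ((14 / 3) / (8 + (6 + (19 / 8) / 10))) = 55552 / 335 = 165.83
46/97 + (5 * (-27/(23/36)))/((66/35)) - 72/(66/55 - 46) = -75568391/687148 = -109.97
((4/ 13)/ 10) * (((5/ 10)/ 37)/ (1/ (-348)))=-348/ 2405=-0.14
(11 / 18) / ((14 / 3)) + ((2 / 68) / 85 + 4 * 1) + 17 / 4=8.38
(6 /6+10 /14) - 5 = -23 /7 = -3.29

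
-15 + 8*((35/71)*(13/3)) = 445/213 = 2.09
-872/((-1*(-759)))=-872/759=-1.15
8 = 8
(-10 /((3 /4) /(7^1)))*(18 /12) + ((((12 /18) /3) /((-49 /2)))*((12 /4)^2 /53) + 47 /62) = -22420149 /161014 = -139.24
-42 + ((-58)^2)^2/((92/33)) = 93360126/23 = 4059135.91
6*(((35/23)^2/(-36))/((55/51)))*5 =-20825/11638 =-1.79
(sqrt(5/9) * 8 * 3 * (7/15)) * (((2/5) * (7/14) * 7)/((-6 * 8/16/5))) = -392 * sqrt(5)/45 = -19.48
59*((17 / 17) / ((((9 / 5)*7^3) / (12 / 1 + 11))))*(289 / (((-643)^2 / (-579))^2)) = 73040260385 / 58632445931143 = 0.00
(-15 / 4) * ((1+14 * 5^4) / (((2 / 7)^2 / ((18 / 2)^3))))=-4688917065 / 16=-293057316.56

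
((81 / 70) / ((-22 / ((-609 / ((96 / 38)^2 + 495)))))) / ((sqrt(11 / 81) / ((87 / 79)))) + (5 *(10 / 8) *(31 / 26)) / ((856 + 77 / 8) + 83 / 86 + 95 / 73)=2432725 / 283328383 + 221325129 *sqrt(11) / 3844820980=0.20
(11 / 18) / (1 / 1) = 11 / 18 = 0.61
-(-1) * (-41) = -41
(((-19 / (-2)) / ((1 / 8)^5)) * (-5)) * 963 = -1498890240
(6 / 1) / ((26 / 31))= 93 / 13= 7.15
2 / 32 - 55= -54.94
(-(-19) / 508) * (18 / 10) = 171 / 2540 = 0.07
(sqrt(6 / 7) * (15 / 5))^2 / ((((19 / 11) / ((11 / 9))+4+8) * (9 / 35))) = 1210 / 541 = 2.24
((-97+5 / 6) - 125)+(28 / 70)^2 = -33151 / 150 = -221.01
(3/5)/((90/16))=0.11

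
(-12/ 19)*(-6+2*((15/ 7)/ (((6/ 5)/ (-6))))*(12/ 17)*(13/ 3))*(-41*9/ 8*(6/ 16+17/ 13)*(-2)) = 117812475/ 16796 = 7014.32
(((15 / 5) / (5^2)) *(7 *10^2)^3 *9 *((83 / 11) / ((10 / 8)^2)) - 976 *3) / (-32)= -1229858787 / 22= -55902672.14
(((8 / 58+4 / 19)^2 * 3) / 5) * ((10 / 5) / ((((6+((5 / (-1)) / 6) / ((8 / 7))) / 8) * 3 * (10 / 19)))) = 14155776 / 101067175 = 0.14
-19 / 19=-1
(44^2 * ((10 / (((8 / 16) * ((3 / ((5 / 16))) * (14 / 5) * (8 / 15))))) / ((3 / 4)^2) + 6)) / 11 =94028 / 63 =1492.51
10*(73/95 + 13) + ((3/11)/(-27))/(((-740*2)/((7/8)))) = 3066370693/22271040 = 137.68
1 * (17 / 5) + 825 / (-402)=903 / 670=1.35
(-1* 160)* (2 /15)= -64 /3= -21.33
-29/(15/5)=-29/3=-9.67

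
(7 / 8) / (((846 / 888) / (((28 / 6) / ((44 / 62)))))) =56203 / 9306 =6.04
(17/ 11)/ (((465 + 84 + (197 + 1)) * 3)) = 17/ 24651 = 0.00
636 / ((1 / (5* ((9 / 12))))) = 2385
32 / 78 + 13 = 523 / 39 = 13.41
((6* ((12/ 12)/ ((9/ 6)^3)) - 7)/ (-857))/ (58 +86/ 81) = 423/ 4099888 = 0.00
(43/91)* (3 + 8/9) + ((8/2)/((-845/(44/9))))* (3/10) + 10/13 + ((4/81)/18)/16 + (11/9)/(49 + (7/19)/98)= 5109776407/1946575800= 2.63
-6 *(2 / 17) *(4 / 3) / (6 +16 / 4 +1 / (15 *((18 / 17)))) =-4320 / 46189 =-0.09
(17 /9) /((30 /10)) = 17 /27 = 0.63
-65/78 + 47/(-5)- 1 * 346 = -356.23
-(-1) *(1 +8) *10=90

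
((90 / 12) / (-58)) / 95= -3 / 2204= -0.00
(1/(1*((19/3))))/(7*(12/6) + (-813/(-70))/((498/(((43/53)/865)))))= 1598156700/141703448807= 0.01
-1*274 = -274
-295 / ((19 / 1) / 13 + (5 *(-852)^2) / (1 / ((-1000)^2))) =-3835 / 47183760000019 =-0.00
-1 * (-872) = 872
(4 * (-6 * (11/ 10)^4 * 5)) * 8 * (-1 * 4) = 702768/ 125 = 5622.14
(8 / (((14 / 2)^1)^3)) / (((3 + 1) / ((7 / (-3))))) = -0.01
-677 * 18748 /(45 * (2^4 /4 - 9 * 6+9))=12692396 /1845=6879.35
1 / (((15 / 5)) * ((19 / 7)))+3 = 3.12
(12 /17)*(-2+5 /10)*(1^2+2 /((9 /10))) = -58 /17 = -3.41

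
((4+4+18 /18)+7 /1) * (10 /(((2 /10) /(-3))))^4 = 8100000000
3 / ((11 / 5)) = 15 / 11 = 1.36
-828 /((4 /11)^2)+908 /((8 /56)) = 377 /4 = 94.25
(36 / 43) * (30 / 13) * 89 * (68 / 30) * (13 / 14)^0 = 217872 / 559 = 389.75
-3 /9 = -1 /3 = -0.33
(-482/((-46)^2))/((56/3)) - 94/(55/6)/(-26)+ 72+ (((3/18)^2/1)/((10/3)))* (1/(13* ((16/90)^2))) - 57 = 15.40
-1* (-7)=7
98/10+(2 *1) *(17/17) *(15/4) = 173/10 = 17.30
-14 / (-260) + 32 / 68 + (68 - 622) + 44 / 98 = -59887249 / 108290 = -553.03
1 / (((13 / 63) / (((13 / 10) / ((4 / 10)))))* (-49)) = -9 / 28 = -0.32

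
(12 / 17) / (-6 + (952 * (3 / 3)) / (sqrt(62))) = 558 / 1921153 + 84 * sqrt(62) / 113009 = 0.01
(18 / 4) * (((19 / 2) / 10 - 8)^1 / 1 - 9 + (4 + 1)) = -1989 / 40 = -49.72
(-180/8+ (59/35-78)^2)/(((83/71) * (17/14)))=1009148347/246925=4086.86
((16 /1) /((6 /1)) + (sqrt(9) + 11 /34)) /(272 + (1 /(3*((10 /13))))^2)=91650 /4164473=0.02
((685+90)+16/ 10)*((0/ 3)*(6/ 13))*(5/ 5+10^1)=0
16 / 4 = 4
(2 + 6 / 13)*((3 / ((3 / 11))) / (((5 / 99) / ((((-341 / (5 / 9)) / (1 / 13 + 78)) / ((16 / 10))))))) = -13368564 / 5075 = -2634.20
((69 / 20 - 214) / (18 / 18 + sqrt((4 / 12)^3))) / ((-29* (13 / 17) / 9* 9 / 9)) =17395641 / 196040 - 1932849* sqrt(3) / 196040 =71.66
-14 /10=-7 /5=-1.40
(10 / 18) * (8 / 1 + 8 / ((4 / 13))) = 170 / 9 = 18.89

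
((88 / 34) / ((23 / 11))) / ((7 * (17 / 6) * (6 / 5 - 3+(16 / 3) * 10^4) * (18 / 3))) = 7260 / 37221943717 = 0.00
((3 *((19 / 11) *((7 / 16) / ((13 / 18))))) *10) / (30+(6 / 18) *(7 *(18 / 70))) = 9975 / 9724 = 1.03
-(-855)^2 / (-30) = 24367.50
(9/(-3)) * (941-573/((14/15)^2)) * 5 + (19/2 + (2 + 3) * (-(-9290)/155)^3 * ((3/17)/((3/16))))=100152655077219/99263612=1008956.38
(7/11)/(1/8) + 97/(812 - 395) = 24419/4587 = 5.32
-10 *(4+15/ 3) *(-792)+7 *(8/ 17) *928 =1263728/ 17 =74336.94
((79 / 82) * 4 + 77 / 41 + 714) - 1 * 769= -2020 / 41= -49.27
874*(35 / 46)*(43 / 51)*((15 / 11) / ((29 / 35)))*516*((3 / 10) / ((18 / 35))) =1506241625 / 5423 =277750.62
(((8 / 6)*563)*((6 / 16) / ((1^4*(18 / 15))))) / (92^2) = 0.03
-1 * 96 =-96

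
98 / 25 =3.92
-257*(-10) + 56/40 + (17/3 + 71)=39721/15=2648.07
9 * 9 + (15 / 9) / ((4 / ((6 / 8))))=1301 / 16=81.31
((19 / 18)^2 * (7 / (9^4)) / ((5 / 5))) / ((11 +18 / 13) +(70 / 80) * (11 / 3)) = 9386 / 123117165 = 0.00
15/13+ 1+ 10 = 158/13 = 12.15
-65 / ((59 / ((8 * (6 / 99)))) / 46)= -47840 / 1947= -24.57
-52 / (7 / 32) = -1664 / 7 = -237.71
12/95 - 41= -3883/95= -40.87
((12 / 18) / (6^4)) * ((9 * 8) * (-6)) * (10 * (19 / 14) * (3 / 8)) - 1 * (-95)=7885 / 84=93.87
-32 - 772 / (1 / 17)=-13156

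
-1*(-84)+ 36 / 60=423 / 5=84.60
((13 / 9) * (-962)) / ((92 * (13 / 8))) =-9.29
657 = 657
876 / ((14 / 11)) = 4818 / 7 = 688.29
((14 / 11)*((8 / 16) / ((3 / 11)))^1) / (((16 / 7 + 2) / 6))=49 / 15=3.27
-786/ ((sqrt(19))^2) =-786/ 19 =-41.37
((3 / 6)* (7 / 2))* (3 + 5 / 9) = 56 / 9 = 6.22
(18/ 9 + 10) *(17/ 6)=34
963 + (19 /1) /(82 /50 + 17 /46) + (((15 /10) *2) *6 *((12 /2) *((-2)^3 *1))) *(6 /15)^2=48196759 /57775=834.21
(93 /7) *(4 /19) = 372 /133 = 2.80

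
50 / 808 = 25 / 404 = 0.06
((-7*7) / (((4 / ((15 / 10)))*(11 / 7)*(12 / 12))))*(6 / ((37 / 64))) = -49392 / 407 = -121.36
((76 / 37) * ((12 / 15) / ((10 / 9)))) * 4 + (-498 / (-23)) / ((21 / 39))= 6869442 / 148925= 46.13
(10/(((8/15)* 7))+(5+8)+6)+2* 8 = 1055/28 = 37.68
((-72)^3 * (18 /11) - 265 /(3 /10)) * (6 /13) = -40369084 /143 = -282301.29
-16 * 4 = -64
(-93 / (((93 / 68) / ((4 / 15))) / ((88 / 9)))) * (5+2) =-167552 / 135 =-1241.13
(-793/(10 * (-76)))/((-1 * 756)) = -793/574560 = -0.00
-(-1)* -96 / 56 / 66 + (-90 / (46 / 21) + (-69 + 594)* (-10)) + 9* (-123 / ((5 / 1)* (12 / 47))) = -218125673 / 35420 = -6158.26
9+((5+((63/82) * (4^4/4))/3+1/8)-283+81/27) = -81831/328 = -249.48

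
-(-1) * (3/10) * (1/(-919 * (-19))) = 3/174610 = 0.00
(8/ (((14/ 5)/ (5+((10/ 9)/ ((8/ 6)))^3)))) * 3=6025/ 126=47.82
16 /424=0.04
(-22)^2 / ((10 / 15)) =726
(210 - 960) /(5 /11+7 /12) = -99000 /137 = -722.63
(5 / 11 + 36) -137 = -1106 / 11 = -100.55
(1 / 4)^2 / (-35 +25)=-1 / 160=-0.01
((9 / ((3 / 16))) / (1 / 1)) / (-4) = -12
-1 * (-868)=868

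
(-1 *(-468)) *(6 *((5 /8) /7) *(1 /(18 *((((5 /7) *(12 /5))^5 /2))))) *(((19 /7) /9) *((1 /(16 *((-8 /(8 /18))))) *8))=-423605 /26873856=-0.02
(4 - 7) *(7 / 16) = -21 / 16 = -1.31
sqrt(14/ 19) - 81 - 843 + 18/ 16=-7383/ 8 + sqrt(266)/ 19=-922.02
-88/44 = -2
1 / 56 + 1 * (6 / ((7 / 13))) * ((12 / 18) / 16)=27 / 56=0.48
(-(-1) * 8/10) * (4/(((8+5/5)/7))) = 112/45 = 2.49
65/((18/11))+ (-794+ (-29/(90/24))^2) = -104171/150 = -694.47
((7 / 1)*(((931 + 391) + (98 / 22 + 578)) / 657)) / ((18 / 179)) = 8749699 / 43362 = 201.78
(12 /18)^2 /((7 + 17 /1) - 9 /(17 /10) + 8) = 34 /2043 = 0.02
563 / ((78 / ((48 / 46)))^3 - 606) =36032 / 26692115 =0.00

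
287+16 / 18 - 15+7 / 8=273.76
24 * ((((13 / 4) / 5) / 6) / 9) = 13 / 45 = 0.29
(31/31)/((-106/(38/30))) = -19/1590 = -0.01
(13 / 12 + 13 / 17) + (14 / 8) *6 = 2519 / 204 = 12.35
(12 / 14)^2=36 / 49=0.73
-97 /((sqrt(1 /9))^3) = -2619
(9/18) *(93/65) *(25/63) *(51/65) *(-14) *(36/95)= -18972/16055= -1.18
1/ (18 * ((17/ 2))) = 1/ 153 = 0.01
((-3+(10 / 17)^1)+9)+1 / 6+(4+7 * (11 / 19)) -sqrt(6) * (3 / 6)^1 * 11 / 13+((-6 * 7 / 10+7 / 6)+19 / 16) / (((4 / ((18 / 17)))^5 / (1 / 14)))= 42950197279607 / 2900597468160 -11 * sqrt(6) / 26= 13.77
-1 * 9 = -9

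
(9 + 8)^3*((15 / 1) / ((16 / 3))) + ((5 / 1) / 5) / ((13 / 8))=13818.43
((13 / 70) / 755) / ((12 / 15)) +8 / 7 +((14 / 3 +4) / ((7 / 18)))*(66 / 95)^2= 908120553 / 76315400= 11.90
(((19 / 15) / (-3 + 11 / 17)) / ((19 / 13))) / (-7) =221 / 4200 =0.05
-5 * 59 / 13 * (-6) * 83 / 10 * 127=1865757 / 13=143519.77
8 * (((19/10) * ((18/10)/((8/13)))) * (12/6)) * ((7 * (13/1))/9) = 22477/25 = 899.08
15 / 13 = 1.15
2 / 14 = 1 / 7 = 0.14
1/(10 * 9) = 1/90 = 0.01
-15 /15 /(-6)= 1 /6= 0.17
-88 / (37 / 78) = -6864 / 37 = -185.51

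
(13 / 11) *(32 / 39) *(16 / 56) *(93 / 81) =0.32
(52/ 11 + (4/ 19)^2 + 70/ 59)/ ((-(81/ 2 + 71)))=-2791804/ 52246447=-0.05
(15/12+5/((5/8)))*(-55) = -2035/4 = -508.75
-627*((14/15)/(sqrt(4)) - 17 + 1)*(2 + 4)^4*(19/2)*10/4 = 299778732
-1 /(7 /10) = -10 /7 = -1.43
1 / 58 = 0.02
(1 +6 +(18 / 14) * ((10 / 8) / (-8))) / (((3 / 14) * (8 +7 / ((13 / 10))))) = 2.37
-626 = -626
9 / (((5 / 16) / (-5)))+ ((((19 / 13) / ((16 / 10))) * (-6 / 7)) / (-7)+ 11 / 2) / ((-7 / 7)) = -381211 / 2548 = -149.61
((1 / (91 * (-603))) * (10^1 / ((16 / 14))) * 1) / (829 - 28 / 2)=-0.00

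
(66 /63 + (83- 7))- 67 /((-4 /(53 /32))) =104.79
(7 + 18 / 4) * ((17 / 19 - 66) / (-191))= 28451 / 7258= 3.92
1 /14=0.07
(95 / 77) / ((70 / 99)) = 171 / 98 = 1.74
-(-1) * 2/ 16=1/ 8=0.12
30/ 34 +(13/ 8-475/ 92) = -8307/ 3128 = -2.66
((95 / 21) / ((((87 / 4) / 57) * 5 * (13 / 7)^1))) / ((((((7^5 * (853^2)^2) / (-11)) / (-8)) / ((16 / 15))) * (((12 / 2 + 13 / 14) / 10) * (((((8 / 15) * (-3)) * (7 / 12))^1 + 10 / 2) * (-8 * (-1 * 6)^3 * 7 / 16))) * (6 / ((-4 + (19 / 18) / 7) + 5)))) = 12707200 / 10477992165292919620552563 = 0.00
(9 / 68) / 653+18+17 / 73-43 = -80281775 / 3241492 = -24.77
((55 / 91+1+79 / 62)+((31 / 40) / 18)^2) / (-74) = -4212378181 / 108218073600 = -0.04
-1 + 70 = 69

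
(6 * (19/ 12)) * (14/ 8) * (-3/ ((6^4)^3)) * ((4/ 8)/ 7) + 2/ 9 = 2579890157/ 11609505792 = 0.22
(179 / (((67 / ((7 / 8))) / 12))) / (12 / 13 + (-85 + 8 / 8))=-16289 / 48240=-0.34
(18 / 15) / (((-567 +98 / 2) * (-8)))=0.00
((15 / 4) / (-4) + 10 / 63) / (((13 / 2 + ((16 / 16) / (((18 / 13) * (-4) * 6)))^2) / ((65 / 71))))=-203472 / 1855301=-0.11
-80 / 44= -20 / 11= -1.82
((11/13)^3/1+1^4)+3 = 10119/2197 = 4.61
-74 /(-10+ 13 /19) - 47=-6913 /177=-39.06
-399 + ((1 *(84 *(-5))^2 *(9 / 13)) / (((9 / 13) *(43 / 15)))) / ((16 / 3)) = 478968 / 43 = 11138.79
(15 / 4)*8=30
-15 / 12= -5 / 4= -1.25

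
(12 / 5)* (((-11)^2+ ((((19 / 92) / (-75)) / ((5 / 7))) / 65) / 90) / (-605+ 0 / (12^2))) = -24420824867 / 50876718750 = -0.48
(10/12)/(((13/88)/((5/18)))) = 550/351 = 1.57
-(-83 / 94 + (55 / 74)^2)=85079 / 257372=0.33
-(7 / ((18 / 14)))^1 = -49 / 9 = -5.44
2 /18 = 1 /9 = 0.11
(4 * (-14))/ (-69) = 56/ 69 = 0.81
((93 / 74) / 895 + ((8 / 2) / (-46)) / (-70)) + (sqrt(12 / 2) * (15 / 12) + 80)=5 * sqrt(6) / 4 + 853070619 / 10663030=83.06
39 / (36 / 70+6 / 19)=8645 / 184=46.98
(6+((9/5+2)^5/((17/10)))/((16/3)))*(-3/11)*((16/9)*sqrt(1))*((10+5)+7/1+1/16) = -934072947/935000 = -999.01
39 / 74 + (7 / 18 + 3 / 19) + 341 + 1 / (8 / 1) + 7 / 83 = 1437975317 / 4201128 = 342.28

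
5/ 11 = 0.45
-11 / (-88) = 1 / 8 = 0.12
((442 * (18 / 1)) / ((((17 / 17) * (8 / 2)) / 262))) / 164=260559 / 82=3177.55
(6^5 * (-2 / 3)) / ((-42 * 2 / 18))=7776 / 7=1110.86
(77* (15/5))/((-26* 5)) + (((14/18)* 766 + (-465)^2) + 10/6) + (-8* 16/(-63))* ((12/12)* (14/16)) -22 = 253656521/1170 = 216800.45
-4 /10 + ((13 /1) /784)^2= -1228467 /3073280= -0.40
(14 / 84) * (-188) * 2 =-188 / 3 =-62.67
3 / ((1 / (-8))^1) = -24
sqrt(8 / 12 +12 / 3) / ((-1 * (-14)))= sqrt(42) / 42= 0.15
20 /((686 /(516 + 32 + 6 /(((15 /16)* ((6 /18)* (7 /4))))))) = 39128 /2401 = 16.30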